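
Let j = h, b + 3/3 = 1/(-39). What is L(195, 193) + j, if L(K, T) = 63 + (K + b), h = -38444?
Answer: -1489294/39 ≈ -38187.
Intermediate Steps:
b = -40/39 (b = -1 + 1/(-39) = -1 - 1/39 = -40/39 ≈ -1.0256)
L(K, T) = 2417/39 + K (L(K, T) = 63 + (K - 40/39) = 63 + (-40/39 + K) = 2417/39 + K)
j = -38444
L(195, 193) + j = (2417/39 + 195) - 38444 = 10022/39 - 38444 = -1489294/39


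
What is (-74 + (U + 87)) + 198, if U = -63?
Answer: 148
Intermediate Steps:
(-74 + (U + 87)) + 198 = (-74 + (-63 + 87)) + 198 = (-74 + 24) + 198 = -50 + 198 = 148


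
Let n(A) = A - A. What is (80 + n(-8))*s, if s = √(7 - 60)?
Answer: 80*I*√53 ≈ 582.41*I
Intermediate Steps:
n(A) = 0
s = I*√53 (s = √(-53) = I*√53 ≈ 7.2801*I)
(80 + n(-8))*s = (80 + 0)*(I*√53) = 80*(I*√53) = 80*I*√53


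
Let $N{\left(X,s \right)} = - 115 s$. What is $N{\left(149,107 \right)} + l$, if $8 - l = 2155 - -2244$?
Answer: $-16696$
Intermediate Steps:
$l = -4391$ ($l = 8 - \left(2155 - -2244\right) = 8 - \left(2155 + 2244\right) = 8 - 4399 = -4391$)
$N{\left(149,107 \right)} + l = \left(-115\right) 107 - 4391 = -12305 - 4391 = -16696$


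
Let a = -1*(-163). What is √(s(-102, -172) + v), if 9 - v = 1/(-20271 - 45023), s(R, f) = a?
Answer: 9*√9052947806/65294 ≈ 13.115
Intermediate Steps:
a = 163
s(R, f) = 163
v = 587647/65294 (v = 9 - 1/(-20271 - 45023) = 9 - 1/(-65294) = 9 - 1*(-1/65294) = 9 + 1/65294 = 587647/65294 ≈ 9.0000)
√(s(-102, -172) + v) = √(163 + 587647/65294) = √(11230569/65294) = 9*√9052947806/65294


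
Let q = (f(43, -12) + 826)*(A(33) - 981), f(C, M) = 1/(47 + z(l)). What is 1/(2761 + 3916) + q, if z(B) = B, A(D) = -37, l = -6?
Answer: -230200298221/273757 ≈ -8.4089e+5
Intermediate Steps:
f(C, M) = 1/41 (f(C, M) = 1/(47 - 6) = 1/41)
q = -34476606/41 (q = (1/41 + 826)*(-37 - 981) = (33867/41)*(-1018) = -34476606/41 ≈ -8.4089e+5)
1/(2761 + 3916) + q = 1/(2761 + 3916) - 34476606/41 = 1/6677 - 34476606/41 = -230200298221/273757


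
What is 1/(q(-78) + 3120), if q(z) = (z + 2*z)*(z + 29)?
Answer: 1/14586 ≈ 6.8559e-5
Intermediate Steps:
q(z) = 3*z*(29 + z) (q(z) = (3*z)*(29 + z) = 3*z*(29 + z))
1/(q(-78) + 3120) = 1/(3*(-78)*(29 - 78) + 3120) = 1/(3*(-78)*(-49) + 3120) = 1/(11466 + 3120) = 1/14586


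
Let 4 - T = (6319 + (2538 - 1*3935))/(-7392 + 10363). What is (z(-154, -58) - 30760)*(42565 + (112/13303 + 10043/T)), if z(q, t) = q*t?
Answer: -47357052755446602/46307743 ≈ -1.0227e+9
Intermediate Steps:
T = 6962/2971 (T = 4 - (6319 + (2538 - 1*3935))/(-7392 + 10363) = 4 - (6319 + (2538 - 3935))/2971 = 4 - (6319 - 1397)/2971 = 4 - 4922/2971 = 6962/2971 ≈ 2.3433)
(z(-154, -58) - 30760)*(42565 + (112/13303 + 10043/T)) = (-154*(-58) - 30760)*(42565 + (112/13303 + 10043/(6962/2971))) = (8932 - 30760)*(42565 + (112*(1/13303) + 10043*(2971/6962))) = -21828*(42565 + (112/13303 + 29837753/6962)) = -21828*(42565 + 396932407903/92615486) = -21828*4339110569493/92615486 = -47357052755446602/46307743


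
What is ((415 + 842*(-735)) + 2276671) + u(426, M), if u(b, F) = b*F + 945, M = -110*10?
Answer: 1190561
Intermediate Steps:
M = -1100
u(b, F) = 945 + F*b (u(b, F) = F*b + 945 = 945 + F*b)
((415 + 842*(-735)) + 2276671) + u(426, M) = ((415 + 842*(-735)) + 2276671) + (945 - 1100*426) = ((415 - 618870) + 2276671) + (945 - 468600) = (-618455 + 2276671) - 467655 = 1658216 - 467655 = 1190561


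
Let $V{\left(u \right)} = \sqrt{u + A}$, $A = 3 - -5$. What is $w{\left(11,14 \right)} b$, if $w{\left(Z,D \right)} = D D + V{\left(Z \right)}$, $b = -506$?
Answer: $-99176 - 506 \sqrt{19} \approx -1.0138 \cdot 10^{5}$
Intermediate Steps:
$A = 8$ ($A = 3 + 5 = 8$)
$V{\left(u \right)} = \sqrt{8 + u}$ ($V{\left(u \right)} = \sqrt{u + 8} = \sqrt{8 + u}$)
$w{\left(Z,D \right)} = D^{2} + \sqrt{8 + Z}$ ($w{\left(Z,D \right)} = D D + \sqrt{8 + Z} = D^{2} + \sqrt{8 + Z}$)
$w{\left(11,14 \right)} b = \left(14^{2} + \sqrt{8 + 11}\right) \left(-506\right) = \left(196 + \sqrt{19}\right) \left(-506\right) = -99176 - 506 \sqrt{19}$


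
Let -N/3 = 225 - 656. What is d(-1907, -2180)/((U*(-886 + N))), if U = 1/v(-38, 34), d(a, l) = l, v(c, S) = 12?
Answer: -26160/407 ≈ -64.275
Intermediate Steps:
N = 1293 (N = -3*(225 - 656) = -3*(-431) = 1293)
U = 1/12 ≈ 0.083333
d(-1907, -2180)/((U*(-886 + N))) = -2180*12/(-886 + 1293) = -2180/((1/12)*407) = -2180/407/12 = -2180*12/407 = -26160/407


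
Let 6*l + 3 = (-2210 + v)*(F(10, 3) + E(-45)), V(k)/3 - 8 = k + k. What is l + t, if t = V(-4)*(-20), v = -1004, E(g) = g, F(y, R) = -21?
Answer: 70707/2 ≈ 35354.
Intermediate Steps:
V(k) = 24 + 6*k (V(k) = 24 + 3*(k + k) = 24 + 3*(2*k) = 24 + 6*k)
t = 0 (t = (24 + 6*(-4))*(-20) = (24 - 24)*(-20) = 0*(-20) = 0)
l = 70707/2 (l = -½ + ((-2210 - 1004)*(-21 - 45))/6 = -½ + (-3214*(-66))/6 = -½ + (⅙)*212124 = -½ + 35354 = 70707/2 ≈ 35354.)
l + t = 70707/2 + 0 = 70707/2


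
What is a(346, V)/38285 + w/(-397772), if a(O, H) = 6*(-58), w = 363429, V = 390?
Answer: -14052303921/15228701020 ≈ -0.92275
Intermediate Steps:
a(O, H) = -348
a(346, V)/38285 + w/(-397772) = -348/38285 + 363429/(-397772) = -348*1/38285 + 363429*(-1/397772) = -348/38285 - 363429/397772 = -14052303921/15228701020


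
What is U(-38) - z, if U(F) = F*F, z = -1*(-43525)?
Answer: -42081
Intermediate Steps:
z = 43525
U(F) = F**2
U(-38) - z = (-38)**2 - 1*43525 = 1444 - 43525 = -42081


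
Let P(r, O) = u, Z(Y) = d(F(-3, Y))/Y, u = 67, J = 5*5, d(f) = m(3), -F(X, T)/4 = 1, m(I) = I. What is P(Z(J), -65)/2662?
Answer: 67/2662 ≈ 0.025169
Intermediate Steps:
F(X, T) = -4 (F(X, T) = -4*1 = -4)
d(f) = 3
J = 25
Z(Y) = 3/Y
P(r, O) = 67
P(Z(J), -65)/2662 = 67/2662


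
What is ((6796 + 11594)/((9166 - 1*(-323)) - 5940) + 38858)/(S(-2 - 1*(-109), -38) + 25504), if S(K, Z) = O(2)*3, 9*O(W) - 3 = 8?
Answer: 137925432/90526709 ≈ 1.5236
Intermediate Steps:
O(W) = 11/9 (O(W) = ⅓ + (⅑)*8 = ⅓ + 8/9 = 11/9)
S(K, Z) = 11/3 (S(K, Z) = (11/9)*3 = 11/3)
((6796 + 11594)/((9166 - 1*(-323)) - 5940) + 38858)/(S(-2 - 1*(-109), -38) + 25504) = ((6796 + 11594)/((9166 - 1*(-323)) - 5940) + 38858)/(11/3 + 25504) = (18390/((9166 + 323) - 5940) + 38858)/(76523/3) = (18390/(9489 - 5940) + 38858)*(3/76523) = (18390/3549 + 38858)*(3/76523) = (18390*(1/3549) + 38858)*(3/76523) = (6130/1183 + 38858)*(3/76523) = (45975144/1183)*(3/76523) = 137925432/90526709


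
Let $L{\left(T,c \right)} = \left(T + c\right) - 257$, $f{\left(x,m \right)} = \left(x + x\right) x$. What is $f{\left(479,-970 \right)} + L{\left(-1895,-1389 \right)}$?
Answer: $455341$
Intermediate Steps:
$f{\left(x,m \right)} = 2 x^{2}$ ($f{\left(x,m \right)} = 2 x x = 2 x^{2}$)
$L{\left(T,c \right)} = -257 + T + c$
$f{\left(479,-970 \right)} + L{\left(-1895,-1389 \right)} = 2 \cdot 479^{2} - 3541 = 2 \cdot 229441 - 3541 = 458882 - 3541 = 455341$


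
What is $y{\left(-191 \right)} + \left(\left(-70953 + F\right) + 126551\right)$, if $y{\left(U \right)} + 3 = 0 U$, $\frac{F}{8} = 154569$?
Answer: $1292147$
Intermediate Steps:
$F = 1236552$ ($F = 8 \cdot 154569 = 1236552$)
$y{\left(U \right)} = -3$ ($y{\left(U \right)} = -3 + 0 U = -3 + 0 = -3$)
$y{\left(-191 \right)} + \left(\left(-70953 + F\right) + 126551\right) = -3 + \left(\left(-70953 + 1236552\right) + 126551\right) = -3 + \left(1165599 + 126551\right) = -3 + 1292150 = 1292147$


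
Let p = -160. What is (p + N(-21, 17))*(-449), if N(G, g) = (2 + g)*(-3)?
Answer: 97433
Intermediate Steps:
N(G, g) = -6 - 3*g
(p + N(-21, 17))*(-449) = (-160 + (-6 - 3*17))*(-449) = (-160 + (-6 - 51))*(-449) = (-160 - 57)*(-449) = -217*(-449) = 97433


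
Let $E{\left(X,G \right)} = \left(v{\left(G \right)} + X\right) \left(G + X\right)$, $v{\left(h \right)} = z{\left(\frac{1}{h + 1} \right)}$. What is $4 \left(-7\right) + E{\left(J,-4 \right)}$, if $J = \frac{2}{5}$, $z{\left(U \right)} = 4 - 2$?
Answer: $- \frac{916}{25} \approx -36.64$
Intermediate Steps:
$z{\left(U \right)} = 2$
$v{\left(h \right)} = 2$
$J = \frac{2}{5}$ ($J = 2 \cdot \frac{1}{5} = \frac{2}{5} \approx 0.4$)
$E{\left(X,G \right)} = \left(2 + X\right) \left(G + X\right)$
$4 \left(-7\right) + E{\left(J,-4 \right)} = 4 \left(-7\right) + \left(\left(\frac{2}{5}\right)^{2} + 2 \left(-4\right) + 2 \cdot \frac{2}{5} - \frac{8}{5}\right) = -28 + \left(\frac{4}{25} - 8 + \frac{4}{5} - \frac{8}{5}\right) = -28 - \frac{216}{25} = - \frac{916}{25}$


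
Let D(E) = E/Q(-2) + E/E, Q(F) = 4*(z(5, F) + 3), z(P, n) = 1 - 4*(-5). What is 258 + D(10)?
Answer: 12437/48 ≈ 259.10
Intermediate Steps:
z(P, n) = 21 (z(P, n) = 1 + 20 = 21)
Q(F) = 96 (Q(F) = 4*(21 + 3) = 4*24 = 96)
D(E) = 1 + E/96 (D(E) = E/96 + E/E = E*(1/96) + 1 = E/96 + 1 = 1 + E/96)
258 + D(10) = 258 + (1 + (1/96)*10) = 258 + (1 + 5/48) = 258 + 53/48 = 12437/48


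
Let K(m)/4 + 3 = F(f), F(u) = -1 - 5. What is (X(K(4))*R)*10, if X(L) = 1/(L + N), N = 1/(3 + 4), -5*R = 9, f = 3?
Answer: 126/251 ≈ 0.50199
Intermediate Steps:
R = -9/5 (R = -⅕*9 = -9/5 ≈ -1.8000)
F(u) = -6
N = ⅐ (N = 1/7 = ⅐ ≈ 0.14286)
K(m) = -36 (K(m) = -12 + 4*(-6) = -12 - 24 = -36)
X(L) = 1/(⅐ + L) (X(L) = 1/(L + ⅐) = 1/(⅐ + L))
(X(K(4))*R)*10 = ((7/(1 + 7*(-36)))*(-9/5))*10 = ((7/(1 - 252))*(-9/5))*10 = ((7/(-251))*(-9/5))*10 = ((7*(-1/251))*(-9/5))*10 = -7/251*(-9/5)*10 = (63/1255)*10 = 126/251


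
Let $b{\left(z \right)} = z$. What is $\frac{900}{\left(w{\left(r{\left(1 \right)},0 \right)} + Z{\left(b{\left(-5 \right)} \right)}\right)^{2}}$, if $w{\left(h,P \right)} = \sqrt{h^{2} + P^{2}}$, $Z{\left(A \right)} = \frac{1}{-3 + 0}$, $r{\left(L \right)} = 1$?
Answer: $2025$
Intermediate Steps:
$Z{\left(A \right)} = - \frac{1}{3}$ ($Z{\left(A \right)} = \frac{1}{-3} = - \frac{1}{3}$)
$w{\left(h,P \right)} = \sqrt{P^{2} + h^{2}}$
$\frac{900}{\left(w{\left(r{\left(1 \right)},0 \right)} + Z{\left(b{\left(-5 \right)} \right)}\right)^{2}} = \frac{900}{\left(\sqrt{0^{2} + 1^{2}} - \frac{1}{3}\right)^{2}} = \frac{900}{\left(\sqrt{0 + 1} - \frac{1}{3}\right)^{2}} = \frac{900}{\left(\sqrt{1} - \frac{1}{3}\right)^{2}} = \frac{900}{\left(1 - \frac{1}{3}\right)^{2}} = \frac{900}{\left(\frac{2}{3}\right)^{2}} = \frac{900}{\frac{4}{9}} = 900 \cdot \frac{9}{4} = 2025$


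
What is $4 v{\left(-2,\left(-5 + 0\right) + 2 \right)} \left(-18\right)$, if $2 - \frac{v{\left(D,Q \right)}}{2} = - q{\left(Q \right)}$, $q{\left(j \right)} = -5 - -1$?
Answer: $288$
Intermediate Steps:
$q{\left(j \right)} = -4$ ($q{\left(j \right)} = -5 + 1 = -4$)
$v{\left(D,Q \right)} = -4$ ($v{\left(D,Q \right)} = 4 - 2 \left(\left(-1\right) \left(-4\right)\right) = 4 - 8 = -4$)
$4 v{\left(-2,\left(-5 + 0\right) + 2 \right)} \left(-18\right) = 4 \left(-4\right) \left(-18\right) = \left(-16\right) \left(-18\right) = 288$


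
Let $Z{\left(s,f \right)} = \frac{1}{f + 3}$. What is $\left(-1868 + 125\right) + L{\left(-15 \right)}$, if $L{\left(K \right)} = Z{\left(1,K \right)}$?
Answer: $- \frac{20917}{12} \approx -1743.1$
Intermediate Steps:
$Z{\left(s,f \right)} = \frac{1}{3 + f}$
$L{\left(K \right)} = \frac{1}{3 + K}$
$\left(-1868 + 125\right) + L{\left(-15 \right)} = \left(-1868 + 125\right) + \frac{1}{3 - 15} = -1743 + \frac{1}{-12} = -1743 - \frac{1}{12} = - \frac{20917}{12}$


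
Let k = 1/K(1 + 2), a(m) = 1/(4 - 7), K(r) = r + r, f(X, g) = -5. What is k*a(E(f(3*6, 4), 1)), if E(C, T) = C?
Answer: -1/18 ≈ -0.055556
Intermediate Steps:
K(r) = 2*r
a(m) = -1/3 (a(m) = 1/(-3) = -1/3)
k = 1/6 (k = 1/(2*(1 + 2)) = 1/(2*3) = 1/6 ≈ 0.16667)
k*a(E(f(3*6, 4), 1)) = (1/6)*(-1/3) = -1/18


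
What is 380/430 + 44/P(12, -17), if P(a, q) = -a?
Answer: -359/129 ≈ -2.7829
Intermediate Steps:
380/430 + 44/P(12, -17) = 380/430 + 44/((-1*12)) = 380*(1/430) + 44/(-12) = 38/43 + 44*(-1/12) = 38/43 - 11/3 = -359/129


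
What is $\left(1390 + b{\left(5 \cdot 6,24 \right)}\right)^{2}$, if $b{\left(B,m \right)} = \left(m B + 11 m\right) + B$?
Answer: $5779216$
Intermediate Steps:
$b{\left(B,m \right)} = B + 11 m + B m$ ($b{\left(B,m \right)} = \left(B m + 11 m\right) + B = \left(11 m + B m\right) + B = B + 11 m + B m$)
$\left(1390 + b{\left(5 \cdot 6,24 \right)}\right)^{2} = \left(1390 + \left(5 \cdot 6 + 11 \cdot 24 + 5 \cdot 6 \cdot 24\right)\right)^{2} = \left(1390 + \left(30 + 264 + 30 \cdot 24\right)\right)^{2} = \left(1390 + \left(30 + 264 + 720\right)\right)^{2} = \left(1390 + 1014\right)^{2} = 2404^{2} = 5779216$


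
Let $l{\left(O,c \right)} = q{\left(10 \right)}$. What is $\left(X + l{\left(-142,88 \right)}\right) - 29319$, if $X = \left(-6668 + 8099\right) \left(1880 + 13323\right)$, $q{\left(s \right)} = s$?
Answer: $21726184$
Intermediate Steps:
$X = 21755493$ ($X = 1431 \cdot 15203 = 21755493$)
$l{\left(O,c \right)} = 10$
$\left(X + l{\left(-142,88 \right)}\right) - 29319 = \left(21755493 + 10\right) - 29319 = 21755503 - 29319 = 21726184$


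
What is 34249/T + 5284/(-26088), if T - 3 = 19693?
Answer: 98676781/64228656 ≈ 1.5363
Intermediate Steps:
T = 19696 (T = 3 + 19693 = 19696)
34249/T + 5284/(-26088) = 34249/19696 + 5284/(-26088) = 34249*(1/19696) + 5284*(-1/26088) = 34249/19696 - 1321/6522 = 98676781/64228656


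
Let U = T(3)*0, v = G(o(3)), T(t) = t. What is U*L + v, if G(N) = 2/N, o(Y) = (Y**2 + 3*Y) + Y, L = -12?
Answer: 2/21 ≈ 0.095238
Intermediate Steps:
o(Y) = Y**2 + 4*Y
v = 2/21 (v = 2/((3*(4 + 3))) = 2/((3*7)) = 2/21 ≈ 0.095238)
U = 0 (U = 3*0 = 0)
U*L + v = 0*(-12) + 2/21 = 0 + 2/21 = 2/21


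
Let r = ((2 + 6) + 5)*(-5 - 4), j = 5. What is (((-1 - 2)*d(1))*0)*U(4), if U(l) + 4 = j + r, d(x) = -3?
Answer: 0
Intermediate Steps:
r = -117 (r = (8 + 5)*(-9) = 13*(-9) = -117)
U(l) = -116 (U(l) = -4 + (5 - 117) = -4 - 112 = -116)
(((-1 - 2)*d(1))*0)*U(4) = (((-1 - 2)*(-3))*0)*(-116) = (-3*(-3)*0)*(-116) = (9*0)*(-116) = 0*(-116) = 0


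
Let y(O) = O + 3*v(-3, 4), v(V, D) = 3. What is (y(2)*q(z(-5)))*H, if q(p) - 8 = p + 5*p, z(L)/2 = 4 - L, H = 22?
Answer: 28072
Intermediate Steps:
z(L) = 8 - 2*L (z(L) = 2*(4 - L) = 8 - 2*L)
y(O) = 9 + O (y(O) = O + 3*3 = O + 9 = 9 + O)
q(p) = 8 + 6*p (q(p) = 8 + (p + 5*p) = 8 + 6*p)
(y(2)*q(z(-5)))*H = ((9 + 2)*(8 + 6*(8 - 2*(-5))))*22 = (11*(8 + 6*(8 + 10)))*22 = (11*(8 + 6*18))*22 = (11*(8 + 108))*22 = (11*116)*22 = 1276*22 = 28072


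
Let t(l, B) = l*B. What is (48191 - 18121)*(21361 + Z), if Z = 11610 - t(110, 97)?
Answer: 670591070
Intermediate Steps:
t(l, B) = B*l
Z = 940 (Z = 11610 - 97*110 = 11610 - 1*10670 = 11610 - 10670 = 940)
(48191 - 18121)*(21361 + Z) = (48191 - 18121)*(21361 + 940) = 30070*22301 = 670591070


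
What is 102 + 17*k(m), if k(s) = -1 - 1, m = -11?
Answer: 68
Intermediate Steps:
k(s) = -2
102 + 17*k(m) = 102 + 17*(-2) = 102 - 34 = 68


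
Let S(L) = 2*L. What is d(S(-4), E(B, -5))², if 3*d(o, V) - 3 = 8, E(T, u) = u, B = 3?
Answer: 121/9 ≈ 13.444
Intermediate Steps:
d(o, V) = 11/3 (d(o, V) = 1 + (⅓)*8 = 1 + 8/3 = 11/3)
d(S(-4), E(B, -5))² = (11/3)² = 121/9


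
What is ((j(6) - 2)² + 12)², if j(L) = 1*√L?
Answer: 580 - 176*√6 ≈ 148.89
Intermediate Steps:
j(L) = √L
((j(6) - 2)² + 12)² = ((√6 - 2)² + 12)² = ((-2 + √6)² + 12)² = (12 + (-2 + √6)²)²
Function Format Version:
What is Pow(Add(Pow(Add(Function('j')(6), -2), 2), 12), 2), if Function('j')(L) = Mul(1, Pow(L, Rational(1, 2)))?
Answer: Add(580, Mul(-176, Pow(6, Rational(1, 2)))) ≈ 148.89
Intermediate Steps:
Function('j')(L) = Pow(L, Rational(1, 2))
Pow(Add(Pow(Add(Function('j')(6), -2), 2), 12), 2) = Pow(Add(Pow(Add(Pow(6, Rational(1, 2)), -2), 2), 12), 2) = Pow(Add(Pow(Add(-2, Pow(6, Rational(1, 2))), 2), 12), 2) = Pow(Add(12, Pow(Add(-2, Pow(6, Rational(1, 2))), 2)), 2)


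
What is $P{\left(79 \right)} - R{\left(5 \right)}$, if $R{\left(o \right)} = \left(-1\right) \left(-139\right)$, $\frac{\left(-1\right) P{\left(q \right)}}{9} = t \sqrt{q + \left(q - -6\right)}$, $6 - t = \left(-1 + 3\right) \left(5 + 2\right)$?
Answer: $-139 + 144 \sqrt{41} \approx 783.05$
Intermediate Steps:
$t = -8$ ($t = 6 - \left(-1 + 3\right) \left(5 + 2\right) = 6 - 2 \cdot 7 = 6 - 14 = -8$)
$P{\left(q \right)} = 72 \sqrt{6 + 2 q}$ ($P{\left(q \right)} = - 9 \left(- 8 \sqrt{q + \left(q - -6\right)}\right) = - 9 \left(- 8 \sqrt{q + \left(q + 6\right)}\right) = - 9 \left(- 8 \sqrt{q + \left(6 + q\right)}\right) = - 9 \left(- 8 \sqrt{6 + 2 q}\right) = 72 \sqrt{6 + 2 q}$)
$R{\left(o \right)} = 139$
$P{\left(79 \right)} - R{\left(5 \right)} = 72 \sqrt{6 + 2 \cdot 79} - 139 = 72 \sqrt{6 + 158} - 139 = 72 \sqrt{164} - 139 = 72 \cdot 2 \sqrt{41} - 139 = 144 \sqrt{41} - 139 = -139 + 144 \sqrt{41}$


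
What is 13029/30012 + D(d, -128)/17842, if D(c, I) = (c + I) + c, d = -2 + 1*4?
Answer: 38123655/89245684 ≈ 0.42718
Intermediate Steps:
d = 2 (d = -2 + 4 = 2)
D(c, I) = I + 2*c (D(c, I) = (I + c) + c = I + 2*c)
13029/30012 + D(d, -128)/17842 = 13029/30012 + (-128 + 2*2)/17842 = 13029*(1/30012) + (-128 + 4)*(1/17842) = 4343/10004 - 124*1/17842 = 4343/10004 - 62/8921 = 38123655/89245684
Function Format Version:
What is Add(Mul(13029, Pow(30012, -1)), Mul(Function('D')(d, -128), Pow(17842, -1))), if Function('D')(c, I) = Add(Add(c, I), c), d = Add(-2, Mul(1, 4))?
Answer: Rational(38123655, 89245684) ≈ 0.42718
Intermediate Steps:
d = 2 (d = Add(-2, 4) = 2)
Function('D')(c, I) = Add(I, Mul(2, c)) (Function('D')(c, I) = Add(Add(I, c), c) = Add(I, Mul(2, c)))
Add(Mul(13029, Pow(30012, -1)), Mul(Function('D')(d, -128), Pow(17842, -1))) = Add(Mul(13029, Pow(30012, -1)), Mul(Add(-128, Mul(2, 2)), Pow(17842, -1))) = Add(Mul(13029, Rational(1, 30012)), Mul(Add(-128, 4), Rational(1, 17842))) = Add(Rational(4343, 10004), Mul(-124, Rational(1, 17842))) = Add(Rational(4343, 10004), Rational(-62, 8921)) = Rational(38123655, 89245684)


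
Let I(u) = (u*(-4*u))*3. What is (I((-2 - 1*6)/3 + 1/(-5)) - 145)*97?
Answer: -1772287/75 ≈ -23631.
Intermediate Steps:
I(u) = -12*u² (I(u) = -4*u²*3 = -12*u²)
(I((-2 - 1*6)/3 + 1/(-5)) - 145)*97 = (-12*((-2 - 1*6)/3 + 1/(-5))² - 145)*97 = (-12*((-2 - 6)*(⅓) + 1*(-⅕))² - 145)*97 = (-12*(-8*⅓ - ⅕)² - 145)*97 = (-12*(-8/3 - ⅕)² - 145)*97 = (-12*(-43/15)² - 145)*97 = (-12*1849/225 - 145)*97 = (-7396/75 - 145)*97 = -18271/75*97 = -1772287/75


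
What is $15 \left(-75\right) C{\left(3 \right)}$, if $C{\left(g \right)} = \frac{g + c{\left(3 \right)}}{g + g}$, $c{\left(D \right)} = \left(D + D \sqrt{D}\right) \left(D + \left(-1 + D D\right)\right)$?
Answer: $-6750 - \frac{12375 \sqrt{3}}{2} \approx -17467.0$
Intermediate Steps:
$c{\left(D \right)} = \left(D + D^{\frac{3}{2}}\right) \left(-1 + D + D^{2}\right)$ ($c{\left(D \right)} = \left(D + D^{\frac{3}{2}}\right) \left(D + \left(-1 + D^{2}\right)\right) = \left(D + D^{\frac{3}{2}}\right) \left(-1 + D + D^{2}\right)$)
$C{\left(g \right)} = \frac{33 + g + 33 \sqrt{3}}{2 g}$ ($C{\left(g \right)} = \frac{g + \left(3^{2} + 3^{3} + 3^{\frac{5}{2}} + 3^{\frac{7}{2}} - 3 - 3^{\frac{3}{2}}\right)}{g + g} = \frac{g + \left(9 + 27 + 9 \sqrt{3} + 27 \sqrt{3} - 3 - 3 \sqrt{3}\right)}{2 g} = \left(g + \left(9 + 27 + 9 \sqrt{3} + 27 \sqrt{3} - 3 - 3 \sqrt{3}\right)\right) \frac{1}{2 g} = \left(g + \left(33 + 33 \sqrt{3}\right)\right) \frac{1}{2 g} = \left(33 + g + 33 \sqrt{3}\right) \frac{1}{2 g} = \frac{33 + g + 33 \sqrt{3}}{2 g}$)
$15 \left(-75\right) C{\left(3 \right)} = 15 \left(-75\right) \frac{33 + 3 + 33 \sqrt{3}}{2 \cdot 3} = - 1125 \cdot \frac{1}{2} \cdot \frac{1}{3} \left(36 + 33 \sqrt{3}\right) = - 1125 \left(6 + \frac{11 \sqrt{3}}{2}\right) = -6750 - \frac{12375 \sqrt{3}}{2}$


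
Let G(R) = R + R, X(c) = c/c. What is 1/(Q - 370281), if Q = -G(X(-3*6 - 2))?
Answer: -1/370283 ≈ -2.7006e-6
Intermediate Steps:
X(c) = 1
G(R) = 2*R
Q = -2 ≈ -2.0000
1/(Q - 370281) = 1/(-2 - 370281) = 1/(-370283) = -1/370283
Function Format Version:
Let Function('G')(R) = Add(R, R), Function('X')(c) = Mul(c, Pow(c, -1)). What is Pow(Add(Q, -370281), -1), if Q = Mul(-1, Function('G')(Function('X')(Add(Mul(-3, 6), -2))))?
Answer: Rational(-1, 370283) ≈ -2.7006e-6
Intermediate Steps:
Function('X')(c) = 1
Function('G')(R) = Mul(2, R)
Q = -2 (Q = Mul(-1, Mul(2, 1)) = Mul(-1, 2) = -2)
Pow(Add(Q, -370281), -1) = Pow(Add(-2, -370281), -1) = Pow(-370283, -1) = Rational(-1, 370283)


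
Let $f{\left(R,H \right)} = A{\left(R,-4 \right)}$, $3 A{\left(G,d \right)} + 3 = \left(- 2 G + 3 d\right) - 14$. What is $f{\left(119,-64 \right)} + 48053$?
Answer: $47964$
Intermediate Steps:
$A{\left(G,d \right)} = - \frac{17}{3} + d - \frac{2 G}{3}$ ($A{\left(G,d \right)} = -1 + \frac{\left(- 2 G + 3 d\right) - 14}{3} = -1 + \frac{-14 - 2 G + 3 d}{3} = -1 - \left(\frac{14}{3} - d + \frac{2 G}{3}\right) = - \frac{17}{3} + d - \frac{2 G}{3}$)
$f{\left(R,H \right)} = - \frac{29}{3} - \frac{2 R}{3}$ ($f{\left(R,H \right)} = - \frac{17}{3} - 4 - \frac{2 R}{3} = - \frac{29}{3} - \frac{2 R}{3}$)
$f{\left(119,-64 \right)} + 48053 = \left(- \frac{29}{3} - \frac{238}{3}\right) + 48053 = -89 + 48053 = 47964$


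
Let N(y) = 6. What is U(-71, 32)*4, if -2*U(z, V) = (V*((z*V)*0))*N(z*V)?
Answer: 0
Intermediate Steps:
U(z, V) = 0 (U(z, V) = -V*((z*V)*0)*6/2 = -V*((V*z)*0)*6/2 = -V*0*6/2 = -0*6 = -½*0 = 0)
U(-71, 32)*4 = 0*4 = 0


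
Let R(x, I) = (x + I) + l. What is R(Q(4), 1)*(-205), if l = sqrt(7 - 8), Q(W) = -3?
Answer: 410 - 205*I ≈ 410.0 - 205.0*I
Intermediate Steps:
l = I (l = sqrt(-1) = I ≈ 1.0*I)
R(x, I) = I + I + x (R(x, I) = (x + I) + I = (I + x) + I = I + I + x)
R(Q(4), 1)*(-205) = (I + 1 - 3)*(-205) = (-2 + I)*(-205) = 410 - 205*I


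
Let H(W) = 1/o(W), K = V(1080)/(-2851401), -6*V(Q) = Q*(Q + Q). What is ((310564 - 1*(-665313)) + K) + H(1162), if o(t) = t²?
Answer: 178914855519293609/183337480564 ≈ 9.7588e+5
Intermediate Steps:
V(Q) = -Q²/3 (V(Q) = -Q*(Q + Q)/6 = -Q*2*Q/6 = -Q²/3)
K = 129600/950467 (K = -⅓*1080²/(-2851401) = -⅓*1166400*(-1/2851401) = -388800*(-1/2851401) = 129600/950467 ≈ 0.13635)
H(W) = W⁻² (H(W) = 1/(W²) = W⁻²)
((310564 - 1*(-665313)) + K) + H(1162) = ((310564 - 1*(-665313)) + 129600/950467) + 1162⁻² = ((310564 + 665313) + 129600/950467) + 1/1350244 = (975877 + 129600/950467) + 1/1350244 = 927539014159/950467 + 1/1350244 = 178914855519293609/183337480564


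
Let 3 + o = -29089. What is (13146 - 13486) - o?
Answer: 28752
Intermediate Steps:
o = -29092 (o = -3 - 29089 = -29092)
(13146 - 13486) - o = (13146 - 13486) - 1*(-29092) = -340 + 29092 = 28752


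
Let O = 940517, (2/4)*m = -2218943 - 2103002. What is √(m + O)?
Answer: I*√7703373 ≈ 2775.5*I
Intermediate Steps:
m = -8643890 (m = 2*(-2218943 - 2103002) = 2*(-4321945) = -8643890)
√(m + O) = √(-8643890 + 940517) = √(-7703373) = I*√7703373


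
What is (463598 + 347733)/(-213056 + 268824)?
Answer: 811331/55768 ≈ 14.548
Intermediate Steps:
(463598 + 347733)/(-213056 + 268824) = 811331/55768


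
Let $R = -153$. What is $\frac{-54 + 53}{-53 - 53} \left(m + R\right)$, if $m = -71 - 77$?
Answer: $- \frac{301}{106} \approx -2.8396$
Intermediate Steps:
$m = -148$
$\frac{-54 + 53}{-53 - 53} \left(m + R\right) = \frac{-54 + 53}{-53 - 53} \left(-148 - 153\right) = - \frac{1}{-106} \left(-301\right) = \left(-1\right) \left(- \frac{1}{106}\right) \left(-301\right) = \frac{1}{106} \left(-301\right) = - \frac{301}{106}$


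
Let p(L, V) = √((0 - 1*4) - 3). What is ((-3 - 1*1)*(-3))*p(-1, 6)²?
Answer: -84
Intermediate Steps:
p(L, V) = I*√7 (p(L, V) = √((0 - 4) - 3) = √(-4 - 3) = √(-7) = I*√7)
((-3 - 1*1)*(-3))*p(-1, 6)² = ((-3 - 1*1)*(-3))*(I*√7)² = ((-3 - 1)*(-3))*(-7) = -4*(-3)*(-7) = 12*(-7) = -84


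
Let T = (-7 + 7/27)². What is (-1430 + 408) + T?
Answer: -711914/729 ≈ -976.56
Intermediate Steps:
T = 33124/729 (T = (-7 + 7*(1/27))² = (-7 + 7/27)² = (-182/27)² = 33124/729 ≈ 45.438)
(-1430 + 408) + T = (-1430 + 408) + 33124/729 = -1022 + 33124/729 = -711914/729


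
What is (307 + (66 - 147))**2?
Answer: 51076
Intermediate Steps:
(307 + (66 - 147))**2 = (307 - 81)**2 = 226**2 = 51076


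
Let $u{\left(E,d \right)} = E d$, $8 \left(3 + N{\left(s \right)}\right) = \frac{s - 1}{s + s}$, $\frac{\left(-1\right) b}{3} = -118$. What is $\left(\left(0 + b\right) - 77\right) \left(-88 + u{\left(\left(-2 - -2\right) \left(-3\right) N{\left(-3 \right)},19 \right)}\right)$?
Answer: $-24376$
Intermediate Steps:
$b = 354$ ($b = \left(-3\right) \left(-118\right) = 354$)
$N{\left(s \right)} = -3 + \frac{-1 + s}{16 s}$ ($N{\left(s \right)} = -3 + \frac{\left(s - 1\right) \frac{1}{s + s}}{8} = -3 + \frac{\left(-1 + s\right) \frac{1}{2 s}}{8} = -3 + \frac{\frac{1}{2} \frac{1}{s} \left(-1 + s\right)}{8} = -3 + \frac{-1 + s}{16 s}$)
$\left(\left(0 + b\right) - 77\right) \left(-88 + u{\left(\left(-2 - -2\right) \left(-3\right) N{\left(-3 \right)},19 \right)}\right) = \left(\left(0 + 354\right) - 77\right) \left(-88 + \left(-2 - -2\right) \left(-3\right) \frac{-1 - -141}{16 \left(-3\right)} 19\right) = \left(354 - 77\right) \left(-88 + \left(-2 + 2\right) \left(-3\right) \frac{1}{16} \left(- \frac{1}{3}\right) \left(-1 + 141\right) 19\right) = 277 \left(-88 + 0 \left(-3\right) \frac{1}{16} \left(- \frac{1}{3}\right) 140 \cdot 19\right) = 277 \left(-88 + 0 \left(- \frac{35}{12}\right) 19\right) = 277 \left(-88 + 0 \cdot 19\right) = 277 \left(-88 + 0\right) = 277 \left(-88\right) = -24376$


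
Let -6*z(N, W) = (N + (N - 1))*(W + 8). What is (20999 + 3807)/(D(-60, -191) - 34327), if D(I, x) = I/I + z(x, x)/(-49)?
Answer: -2430988/3340585 ≈ -0.72771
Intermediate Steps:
z(N, W) = -(-1 + 2*N)*(8 + W)/6 (z(N, W) = -(N + (N - 1))*(W + 8)/6 = -(N + (-1 + N))*(8 + W)/6 = -(-1 + 2*N)*(8 + W)/6)
D(I, x) = 143/147 + x²/147 + 5*x/98 (D(I, x) = I/I + (4/3 - 8*x/3 + x/6 - x*x/3)/(-49) = 1 + (4/3 - 8*x/3 + x/6 - x²/3)*(-1/49) = 1 + (4/3 - 5*x/2 - x²/3)*(-1/49) = 1 + (-4/147 + x²/147 + 5*x/98) = 143/147 + x²/147 + 5*x/98)
(20999 + 3807)/(D(-60, -191) - 34327) = (20999 + 3807)/((143/147 + (1/147)*(-191)² + (5/98)*(-191)) - 34327) = 24806/((143/147 + (1/147)*36481 - 955/98) - 34327) = 24806/((143/147 + 36481/147 - 955/98) - 34327) = 24806/(23461/98 - 34327) = 24806/(-3340585/98) = 24806*(-98/3340585) = -2430988/3340585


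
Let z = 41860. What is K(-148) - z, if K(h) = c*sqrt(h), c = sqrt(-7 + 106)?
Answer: -41860 + 6*I*sqrt(407) ≈ -41860.0 + 121.05*I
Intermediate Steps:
c = 3*sqrt(11) (c = sqrt(99) = 3*sqrt(11) ≈ 9.9499)
K(h) = 3*sqrt(11)*sqrt(h) (K(h) = (3*sqrt(11))*sqrt(h) = 3*sqrt(11)*sqrt(h))
K(-148) - z = 3*sqrt(11)*sqrt(-148) - 1*41860 = 3*sqrt(11)*(2*I*sqrt(37)) - 41860 = 6*I*sqrt(407) - 41860 = -41860 + 6*I*sqrt(407)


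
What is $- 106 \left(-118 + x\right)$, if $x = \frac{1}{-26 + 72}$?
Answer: $\frac{287631}{23} \approx 12506.0$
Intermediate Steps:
$x = \frac{1}{46} \approx 0.021739$
$- 106 \left(-118 + x\right) = - 106 \left(-118 + \frac{1}{46}\right) = \left(-106\right) \left(- \frac{5427}{46}\right) = \frac{287631}{23}$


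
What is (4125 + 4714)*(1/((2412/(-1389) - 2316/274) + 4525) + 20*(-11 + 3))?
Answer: -405008038108911/286378973 ≈ -1.4142e+6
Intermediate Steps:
(4125 + 4714)*(1/((2412/(-1389) - 2316/274) + 4525) + 20*(-11 + 3)) = 8839*(1/((2412*(-1/1389) - 2316*1/274) + 4525) + 20*(-8)) = 8839*(1/((-804/463 - 1158/137) + 4525) - 160) = 8839*(1/(-646302/63431 + 4525) - 160) = 8839*(1/(286378973/63431) - 160) = 8839*(63431/286378973 - 160) = 8839*(-45820572249/286378973) = -405008038108911/286378973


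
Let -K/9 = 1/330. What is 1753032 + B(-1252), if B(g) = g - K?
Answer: 192695803/110 ≈ 1.7518e+6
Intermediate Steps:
K = -3/110 (K = -9/330 = -9*1/330 = -3/110 ≈ -0.027273)
B(g) = 3/110 + g (B(g) = g - 1*(-3/110) = g + 3/110 = 3/110 + g)
1753032 + B(-1252) = 1753032 + (3/110 - 1252) = 1753032 - 137717/110 = 192695803/110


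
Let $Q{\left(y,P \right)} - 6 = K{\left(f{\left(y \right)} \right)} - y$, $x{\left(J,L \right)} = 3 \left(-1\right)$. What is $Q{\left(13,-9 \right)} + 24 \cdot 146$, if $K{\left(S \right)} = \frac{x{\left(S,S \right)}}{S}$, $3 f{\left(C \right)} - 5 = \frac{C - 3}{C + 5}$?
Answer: $\frac{174769}{50} \approx 3495.4$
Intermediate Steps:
$x{\left(J,L \right)} = -3$
$f{\left(C \right)} = \frac{5}{3} + \frac{-3 + C}{3 \left(5 + C\right)}$ ($f{\left(C \right)} = \frac{5}{3} + \frac{\left(C - 3\right) \frac{1}{C + 5}}{3} = \frac{5}{3} + \frac{\left(-3 + C\right) \frac{1}{5 + C}}{3} = \frac{5}{3} + \frac{\frac{1}{5 + C} \left(-3 + C\right)}{3} = \frac{5}{3} + \frac{-3 + C}{3 \left(5 + C\right)}$)
$K{\left(S \right)} = - \frac{3}{S}$
$Q{\left(y,P \right)} = 6 - y - \frac{9 \left(5 + y\right)}{2 \left(11 + 3 y\right)}$ ($Q{\left(y,P \right)} = 6 - \left(y + 3 \frac{3 \left(5 + y\right)}{2 \left(11 + 3 y\right)}\right) = 6 - \left(y + 3 \cdot \frac{3}{2} \frac{1}{11 + 3 y} \left(5 + y\right)\right) = 6 - \left(y + \frac{9 \left(5 + y\right)}{2 \left(11 + 3 y\right)}\right) = 6 - y - \frac{9 \left(5 + y\right)}{2 \left(11 + 3 y\right)}$)
$Q{\left(13,-9 \right)} + 24 \cdot 146 = \frac{87 - 6 \cdot 13^{2} + 5 \cdot 13}{2 \left(11 + 3 \cdot 13\right)} + 24 \cdot 146 = \frac{87 - 1014 + 65}{2 \left(11 + 39\right)} + 3504 = \frac{87 - 1014 + 65}{2 \cdot 50} + 3504 = \frac{1}{2} \cdot \frac{1}{50} \left(-862\right) + 3504 = - \frac{431}{50} + 3504 = \frac{174769}{50}$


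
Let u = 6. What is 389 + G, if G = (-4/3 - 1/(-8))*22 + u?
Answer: 4421/12 ≈ 368.42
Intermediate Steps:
G = -247/12 (G = (-4/3 - 1/(-8))*22 + 6 = (-4*⅓ - 1*(-⅛))*22 + 6 = (-4/3 + ⅛)*22 + 6 = -29/24*22 + 6 = -319/12 + 6 = -247/12 ≈ -20.583)
389 + G = 389 - 247/12 = 4421/12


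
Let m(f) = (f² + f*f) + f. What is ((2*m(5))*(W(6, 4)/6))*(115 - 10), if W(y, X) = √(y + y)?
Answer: 3850*√3 ≈ 6668.4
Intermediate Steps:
W(y, X) = √2*√y (W(y, X) = √(2*y) = √2*√y)
m(f) = f + 2*f² (m(f) = (f² + f²) + f = 2*f² + f = f + 2*f²)
((2*m(5))*(W(6, 4)/6))*(115 - 10) = ((2*(5*(1 + 2*5)))*((√2*√6)/6))*(115 - 10) = ((2*(5*(1 + 10)))*((2*√3)*(⅙)))*105 = ((2*(5*11))*(√3/3))*105 = ((2*55)*(√3/3))*105 = (110*(√3/3))*105 = (110*√3/3)*105 = 3850*√3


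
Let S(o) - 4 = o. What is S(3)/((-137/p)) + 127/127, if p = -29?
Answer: 340/137 ≈ 2.4818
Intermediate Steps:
S(o) = 4 + o
S(3)/((-137/p)) + 127/127 = (4 + 3)/((-137/(-29))) + 127/127 = 7/((-137*(-1/29))) + 127*(1/127) = 7/(137/29) + 1 = 7*(29/137) + 1 = 203/137 + 1 = 340/137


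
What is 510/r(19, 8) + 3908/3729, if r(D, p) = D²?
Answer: 3312578/1346169 ≈ 2.4607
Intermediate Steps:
510/r(19, 8) + 3908/3729 = 510/(19²) + 3908/3729 = 510/361 + 3908*(1/3729) = 510*(1/361) + 3908/3729 = 510/361 + 3908/3729 = 3312578/1346169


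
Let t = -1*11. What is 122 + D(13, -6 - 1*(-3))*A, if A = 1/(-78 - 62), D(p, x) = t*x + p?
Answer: 8517/70 ≈ 121.67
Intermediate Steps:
t = -11
D(p, x) = p - 11*x (D(p, x) = -11*x + p = p - 11*x)
A = -1/140 (A = 1/(-140) = -1/140 ≈ -0.0071429)
122 + D(13, -6 - 1*(-3))*A = 122 + (13 - 11*(-6 - 1*(-3)))*(-1/140) = 122 + (13 - 11*(-6 + 3))*(-1/140) = 122 + (13 - 11*(-3))*(-1/140) = 122 + (13 + 33)*(-1/140) = 122 + 46*(-1/140) = 122 - 23/70 = 8517/70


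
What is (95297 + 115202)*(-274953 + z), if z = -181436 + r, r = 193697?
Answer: -55296403308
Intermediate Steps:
z = 12261 (z = -181436 + 193697 = 12261)
(95297 + 115202)*(-274953 + z) = (95297 + 115202)*(-274953 + 12261) = 210499*(-262692) = -55296403308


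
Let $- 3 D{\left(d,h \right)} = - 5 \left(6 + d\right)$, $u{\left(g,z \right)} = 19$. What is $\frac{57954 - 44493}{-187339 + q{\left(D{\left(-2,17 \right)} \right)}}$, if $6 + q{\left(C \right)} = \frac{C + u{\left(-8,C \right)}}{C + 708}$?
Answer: $- \frac{9620128}{133889201} \approx -0.071851$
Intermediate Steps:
$D{\left(d,h \right)} = 10 + \frac{5 d}{3}$ ($D{\left(d,h \right)} = - \frac{\left(-5\right) \left(6 + d\right)}{3} = - \frac{-30 - 5 d}{3} = 10 + \frac{5 d}{3}$)
$q{\left(C \right)} = -6 + \frac{19 + C}{708 + C}$ ($q{\left(C \right)} = -6 + \frac{C + 19}{C + 708} = -6 + \frac{19 + C}{708 + C}$)
$\frac{57954 - 44493}{-187339 + q{\left(D{\left(-2,17 \right)} \right)}} = \frac{57954 - 44493}{-187339 + \frac{-4229 - 5 \left(10 + \frac{5}{3} \left(-2\right)\right)}{708 + \left(10 + \frac{5}{3} \left(-2\right)\right)}} = \frac{13461}{-187339 + \frac{-4229 - 5 \left(10 - \frac{10}{3}\right)}{708 + \left(10 - \frac{10}{3}\right)}} = \frac{13461}{-187339 + \frac{-4229 - \frac{100}{3}}{708 + \frac{20}{3}}} = \frac{13461}{-187339 + \frac{-4229 - \frac{100}{3}}{\frac{2144}{3}}} = \frac{13461}{-187339 + \frac{3}{2144} \left(- \frac{12787}{3}\right)} = \frac{13461}{-187339 - \frac{12787}{2144}} = \frac{13461}{- \frac{401667603}{2144}} = 13461 \left(- \frac{2144}{401667603}\right) = - \frac{9620128}{133889201}$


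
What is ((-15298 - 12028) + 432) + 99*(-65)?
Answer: -33329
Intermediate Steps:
((-15298 - 12028) + 432) + 99*(-65) = (-27326 + 432) - 6435 = -26894 - 6435 = -33329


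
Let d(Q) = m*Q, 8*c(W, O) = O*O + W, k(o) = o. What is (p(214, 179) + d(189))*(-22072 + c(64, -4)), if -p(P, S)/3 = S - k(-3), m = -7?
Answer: 41233878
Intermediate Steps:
p(P, S) = -9 - 3*S (p(P, S) = -3*(S - 1*(-3)) = -3*(S + 3) = -3*(3 + S) = -9 - 3*S)
c(W, O) = W/8 + O²/8 (c(W, O) = (O*O + W)/8 = (O² + W)/8 = (W + O²)/8 = W/8 + O²/8)
d(Q) = -7*Q
(p(214, 179) + d(189))*(-22072 + c(64, -4)) = ((-9 - 3*179) - 7*189)*(-22072 + ((⅛)*64 + (⅛)*(-4)²)) = ((-9 - 537) - 1323)*(-22072 + (8 + (⅛)*16)) = (-546 - 1323)*(-22072 + (8 + 2)) = -1869*(-22072 + 10) = -1869*(-22062) = 41233878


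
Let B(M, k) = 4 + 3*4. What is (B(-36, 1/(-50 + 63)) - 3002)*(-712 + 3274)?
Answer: -7650132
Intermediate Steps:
B(M, k) = 16 (B(M, k) = 4 + 12 = 16)
(B(-36, 1/(-50 + 63)) - 3002)*(-712 + 3274) = (16 - 3002)*(-712 + 3274) = -2986*2562 = -7650132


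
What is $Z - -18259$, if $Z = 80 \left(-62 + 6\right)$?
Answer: $13779$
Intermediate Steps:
$Z = -4480$ ($Z = 80 \left(-56\right) = -4480$)
$Z - -18259 = -4480 - -18259 = -4480 + 18259 = 13779$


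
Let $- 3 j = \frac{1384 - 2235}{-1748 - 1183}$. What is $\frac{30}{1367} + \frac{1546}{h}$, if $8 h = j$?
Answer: $- \frac{148663717878}{1163317} \approx -1.2779 \cdot 10^{5}$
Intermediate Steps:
$j = - \frac{851}{8793}$ ($j = - \frac{\left(1384 - 2235\right) \frac{1}{-1748 - 1183}}{3} = - \frac{\left(-851\right) \frac{1}{-2931}}{3} = - \frac{\left(-851\right) \left(- \frac{1}{2931}\right)}{3} = \left(- \frac{1}{3}\right) \frac{851}{2931} = - \frac{851}{8793} \approx -0.096781$)
$h = - \frac{851}{70344}$ ($h = \frac{1}{8} \left(- \frac{851}{8793}\right) = - \frac{851}{70344} \approx -0.012098$)
$\frac{30}{1367} + \frac{1546}{h} = \frac{30}{1367} + \frac{1546}{- \frac{851}{70344}} = 30 \cdot \frac{1}{1367} + 1546 \left(- \frac{70344}{851}\right) = \frac{30}{1367} - \frac{108751824}{851} = - \frac{148663717878}{1163317}$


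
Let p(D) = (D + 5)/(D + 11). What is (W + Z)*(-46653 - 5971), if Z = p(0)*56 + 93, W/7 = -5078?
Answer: 1864339152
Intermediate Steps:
W = -35546 (W = 7*(-5078) = -35546)
p(D) = (5 + D)/(11 + D)
Z = 1303/11 (Z = ((5 + 0)/(11 + 0))*56 + 93 = (5/11)*56 + 93 = 280/11 + 93 = 1303/11 ≈ 118.45)
(W + Z)*(-46653 - 5971) = (-35546 + 1303/11)*(-46653 - 5971) = -389703/11*(-52624) = 1864339152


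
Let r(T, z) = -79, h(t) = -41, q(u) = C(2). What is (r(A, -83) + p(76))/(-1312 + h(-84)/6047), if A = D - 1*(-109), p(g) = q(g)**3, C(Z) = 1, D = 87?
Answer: 36282/610285 ≈ 0.059451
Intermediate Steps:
q(u) = 1
p(g) = 1 (p(g) = 1**3 = 1)
A = 196 (A = 87 - 1*(-109) = 87 + 109 = 196)
(r(A, -83) + p(76))/(-1312 + h(-84)/6047) = (-79 + 1)/(-1312 - 41/6047) = -78/(-1312 - 41*1/6047) = -78/(-1312 - 41/6047) = -78/(-7933705/6047) = -78*(-6047/7933705) = 36282/610285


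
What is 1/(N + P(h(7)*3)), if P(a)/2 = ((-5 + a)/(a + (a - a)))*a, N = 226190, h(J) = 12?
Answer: 1/226252 ≈ 4.4199e-6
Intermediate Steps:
P(a) = -10 + 2*a (P(a) = 2*(((-5 + a)/(a + (a - a)))*a) = 2*(((-5 + a)/(a + 0))*a) = 2*(((-5 + a)/a)*a) = 2*(-5 + a) = -10 + 2*a)
1/(N + P(h(7)*3)) = 1/(226190 + (-10 + 2*(12*3))) = 1/(226190 + (-10 + 2*36)) = 1/(226190 + (-10 + 72)) = 1/(226190 + 62) = 1/226252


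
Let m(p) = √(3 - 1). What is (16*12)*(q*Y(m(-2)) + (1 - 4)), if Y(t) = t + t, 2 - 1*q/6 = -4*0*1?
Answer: -576 + 4608*√2 ≈ 5940.7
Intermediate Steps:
q = 12 (q = 12 - 6*(-4*0) = 12 - 0 = 12 - 6*0 = 12 + 0 = 12)
m(p) = √2
Y(t) = 2*t
(16*12)*(q*Y(m(-2)) + (1 - 4)) = (16*12)*(12*(2*√2) + (1 - 4)) = 192*(24*√2 - 3) = 192*(-3 + 24*√2) = -576 + 4608*√2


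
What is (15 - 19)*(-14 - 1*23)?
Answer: 148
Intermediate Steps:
(15 - 19)*(-14 - 1*23) = -4*(-14 - 23) = -4*(-37) = 148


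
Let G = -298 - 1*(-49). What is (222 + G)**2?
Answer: 729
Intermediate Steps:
G = -249 (G = -298 + 49 = -249)
(222 + G)**2 = (222 - 249)**2 = (-27)**2 = 729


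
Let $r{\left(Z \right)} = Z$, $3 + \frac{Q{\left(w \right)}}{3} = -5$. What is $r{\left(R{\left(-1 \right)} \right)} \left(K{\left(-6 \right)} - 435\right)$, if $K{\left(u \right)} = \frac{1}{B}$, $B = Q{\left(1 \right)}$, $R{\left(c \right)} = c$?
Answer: $\frac{10441}{24} \approx 435.04$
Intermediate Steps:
$Q{\left(w \right)} = -24$ ($Q{\left(w \right)} = -9 + 3 \left(-5\right) = -9 - 15 = -24$)
$B = -24$
$K{\left(u \right)} = - \frac{1}{24}$ ($K{\left(u \right)} = \frac{1}{-24} = - \frac{1}{24}$)
$r{\left(R{\left(-1 \right)} \right)} \left(K{\left(-6 \right)} - 435\right) = - (- \frac{1}{24} - 435) = \left(-1\right) \left(- \frac{10441}{24}\right) = \frac{10441}{24}$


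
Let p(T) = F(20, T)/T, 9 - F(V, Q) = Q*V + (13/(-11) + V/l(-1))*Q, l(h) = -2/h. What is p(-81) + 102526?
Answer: 10147210/99 ≈ 1.0250e+5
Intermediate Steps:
F(V, Q) = 9 - Q*V - Q*(-13/11 + V/2) (F(V, Q) = 9 - (Q*V + (13/(-11) + V/((-2/(-1))))*Q) = 9 - (Q*V + (13*(-1/11) + V/((-2*(-1))))*Q) = 9 - (Q*V + (-13/11 + V/2)*Q) = 9 - (Q*V + Q*(-13/11 + V/2)) = 9 + (-Q*V - Q*(-13/11 + V/2)) = 9 - Q*V - Q*(-13/11 + V/2))
p(T) = (9 - 317*T/11)/T (p(T) = (9 + 13*T/11 - 3/2*T*20)/T = (9 + 13*T/11 - 30*T)/T = (9 - 317*T/11)/T)
p(-81) + 102526 = (-317/11 + 9/(-81)) + 102526 = (-317/11 + 9*(-1/81)) + 102526 = (-317/11 - ⅑) + 102526 = -2864/99 + 102526 = 10147210/99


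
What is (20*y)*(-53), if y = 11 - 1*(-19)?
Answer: -31800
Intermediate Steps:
y = 30 (y = 11 + 19 = 30)
(20*y)*(-53) = (20*30)*(-53) = 600*(-53) = -31800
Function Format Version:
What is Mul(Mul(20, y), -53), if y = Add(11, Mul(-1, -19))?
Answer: -31800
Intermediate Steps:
y = 30 (y = Add(11, 19) = 30)
Mul(Mul(20, y), -53) = Mul(Mul(20, 30), -53) = Mul(600, -53) = -31800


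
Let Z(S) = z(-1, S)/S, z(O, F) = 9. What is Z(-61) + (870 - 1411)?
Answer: -33010/61 ≈ -541.15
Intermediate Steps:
Z(S) = 9/S
Z(-61) + (870 - 1411) = 9/(-61) + (870 - 1411) = 9*(-1/61) - 541 = -9/61 - 541 = -33010/61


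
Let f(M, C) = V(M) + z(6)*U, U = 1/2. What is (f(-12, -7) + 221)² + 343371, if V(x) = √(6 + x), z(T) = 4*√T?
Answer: 392230 + 24*I + 442*√6*(2 + I) ≈ 3.944e+5 + 1106.7*I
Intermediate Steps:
U = ½ ≈ 0.50000
f(M, C) = √(6 + M) + 2*√6 (f(M, C) = √(6 + M) + (4*√6)*(½) = √(6 + M) + 2*√6)
(f(-12, -7) + 221)² + 343371 = ((√(6 - 12) + 2*√6) + 221)² + 343371 = ((√(-6) + 2*√6) + 221)² + 343371 = ((I*√6 + 2*√6) + 221)² + 343371 = ((2*√6 + I*√6) + 221)² + 343371 = (221 + 2*√6 + I*√6)² + 343371 = 343371 + (221 + 2*√6 + I*√6)²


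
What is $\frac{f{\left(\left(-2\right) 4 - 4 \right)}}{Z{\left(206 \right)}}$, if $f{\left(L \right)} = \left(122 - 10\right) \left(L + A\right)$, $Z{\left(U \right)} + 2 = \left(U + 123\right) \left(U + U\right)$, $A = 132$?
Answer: $\frac{2240}{22591} \approx 0.099154$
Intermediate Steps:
$Z{\left(U \right)} = -2 + 2 U \left(123 + U\right)$ ($Z{\left(U \right)} = -2 + \left(U + 123\right) \left(U + U\right) = -2 + \left(123 + U\right) 2 U = -2 + 2 U \left(123 + U\right)$)
$f{\left(L \right)} = 14784 + 112 L$ ($f{\left(L \right)} = \left(122 - 10\right) \left(L + 132\right) = 112 \left(132 + L\right) = 14784 + 112 L$)
$\frac{f{\left(\left(-2\right) 4 - 4 \right)}}{Z{\left(206 \right)}} = \frac{14784 + 112 \left(\left(-2\right) 4 - 4\right)}{-2 + 2 \cdot 206^{2} + 246 \cdot 206} = \frac{14784 + 112 \left(-8 - 4\right)}{-2 + 2 \cdot 42436 + 50676} = \frac{14784 + 112 \left(-12\right)}{-2 + 84872 + 50676} = \frac{14784 - 1344}{135546} = 13440 \cdot \frac{1}{135546} = \frac{2240}{22591}$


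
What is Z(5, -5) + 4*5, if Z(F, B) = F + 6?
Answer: 31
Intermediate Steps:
Z(F, B) = 6 + F
Z(5, -5) + 4*5 = (6 + 5) + 4*5 = 11 + 20 = 31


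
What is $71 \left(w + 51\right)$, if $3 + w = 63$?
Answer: $7881$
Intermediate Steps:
$w = 60$ ($w = -3 + 63 = 60$)
$71 \left(w + 51\right) = 71 \left(60 + 51\right) = 71 \cdot 111 = 7881$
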